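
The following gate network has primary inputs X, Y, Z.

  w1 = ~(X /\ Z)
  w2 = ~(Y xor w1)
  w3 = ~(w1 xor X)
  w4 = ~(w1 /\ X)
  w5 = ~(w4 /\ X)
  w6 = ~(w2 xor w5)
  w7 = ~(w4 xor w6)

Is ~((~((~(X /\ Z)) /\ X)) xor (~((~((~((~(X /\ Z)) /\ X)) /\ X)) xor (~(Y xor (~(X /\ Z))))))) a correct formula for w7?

Yes

w1 = ~(X /\ Z)
w2 = ~(Y xor w1) = ~(Y xor (~(X /\ Z)))
w4 = ~(w1 /\ X) = ~((~(X /\ Z)) /\ X)
w5 = ~(w4 /\ X) = ~((~((~(X /\ Z)) /\ X)) /\ X)
w6 = ~(w2 xor w5) = ~((~(Y xor (~(X /\ Z)))) xor (~((~((~(X /\ Z)) /\ X)) /\ X)))
w7 = ~(w4 xor w6) = ~((~((~(X /\ Z)) /\ X)) xor (~((~(Y xor (~(X /\ Z)))) xor (~((~((~(X /\ Z)) /\ X)) /\ X)))))
At X=0, Y=0, Z=0: circuit gives 0, formula gives 0.
At X=0, Y=1, Z=0: circuit gives 1, formula gives 1.
Agrees on all 8 inputs.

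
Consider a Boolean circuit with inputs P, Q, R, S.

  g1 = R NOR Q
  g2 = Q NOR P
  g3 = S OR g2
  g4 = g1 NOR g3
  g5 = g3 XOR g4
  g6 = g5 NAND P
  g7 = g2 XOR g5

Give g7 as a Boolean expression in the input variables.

g1 = R NOR Q
g2 = Q NOR P
g3 = S OR g2 = S OR (Q NOR P)
g4 = g1 NOR g3 = (R NOR Q) NOR (S OR (Q NOR P))
g5 = g3 XOR g4 = (S OR (Q NOR P)) XOR ((R NOR Q) NOR (S OR (Q NOR P)))
g7 = g2 XOR g5 = (Q NOR P) XOR ((S OR (Q NOR P)) XOR ((R NOR Q) NOR (S OR (Q NOR P))))

(Q NOR P) XOR ((S OR (Q NOR P)) XOR ((R NOR Q) NOR (S OR (Q NOR P))))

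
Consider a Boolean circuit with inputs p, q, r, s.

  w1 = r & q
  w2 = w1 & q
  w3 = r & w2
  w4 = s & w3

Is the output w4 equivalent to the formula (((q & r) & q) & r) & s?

Yes

w1 = r & q
w2 = w1 & q = (r & q) & q
w3 = r & w2 = r & ((r & q) & q)
w4 = s & w3 = s & (r & ((r & q) & q))
At p=0, q=0, r=0, s=0: circuit gives 0, formula gives 0.
At p=0, q=1, r=1, s=1: circuit gives 1, formula gives 1.
Agrees on all 16 inputs.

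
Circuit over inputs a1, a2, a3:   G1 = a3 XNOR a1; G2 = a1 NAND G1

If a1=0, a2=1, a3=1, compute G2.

1

G1 = 1 XNOR 0 = 0
G2 = 0 NAND 0 = 1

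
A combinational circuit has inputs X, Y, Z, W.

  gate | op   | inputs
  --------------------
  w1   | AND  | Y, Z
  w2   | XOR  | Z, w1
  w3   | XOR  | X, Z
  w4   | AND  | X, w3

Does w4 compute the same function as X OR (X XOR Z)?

w3 = X XOR Z
w4 = X AND w3 = X AND (X XOR Z)
At X=0, Y=0, Z=1, W=0: circuit gives 0, formula gives 1.

No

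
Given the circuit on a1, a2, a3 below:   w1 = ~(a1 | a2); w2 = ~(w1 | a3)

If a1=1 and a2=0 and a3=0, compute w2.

1

w1 = ~(1 | 0) = 0
w2 = ~(0 | 0) = 1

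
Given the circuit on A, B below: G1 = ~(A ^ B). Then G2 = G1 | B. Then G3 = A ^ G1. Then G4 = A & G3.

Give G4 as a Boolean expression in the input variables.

G1 = ~(A ^ B)
G3 = A ^ G1 = A ^ (~(A ^ B))
G4 = A & G3 = A & (A ^ (~(A ^ B)))

A & (A ^ (~(A ^ B)))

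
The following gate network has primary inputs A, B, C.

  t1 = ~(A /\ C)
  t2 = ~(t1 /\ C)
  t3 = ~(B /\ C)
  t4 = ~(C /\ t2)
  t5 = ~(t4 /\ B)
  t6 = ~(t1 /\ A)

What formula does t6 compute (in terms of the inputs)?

t1 = ~(A /\ C)
t6 = ~(t1 /\ A) = ~((~(A /\ C)) /\ A)

~((~(A /\ C)) /\ A)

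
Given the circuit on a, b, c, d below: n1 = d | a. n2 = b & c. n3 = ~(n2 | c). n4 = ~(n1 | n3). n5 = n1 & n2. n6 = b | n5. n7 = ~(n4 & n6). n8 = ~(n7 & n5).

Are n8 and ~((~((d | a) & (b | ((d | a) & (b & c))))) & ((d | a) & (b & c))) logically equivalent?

No

n1 = d | a
n2 = b & c
n3 = ~(n2 | c) = ~((b & c) | c)
n4 = ~(n1 | n3) = ~((d | a) | (~((b & c) | c)))
n5 = n1 & n2 = (d | a) & (b & c)
n6 = b | n5 = b | ((d | a) & (b & c))
n7 = ~(n4 & n6) = ~((~((d | a) | (~((b & c) | c)))) & (b | ((d | a) & (b & c))))
n8 = ~(n7 & n5) = ~((~((~((d | a) | (~((b & c) | c)))) & (b | ((d | a) & (b & c))))) & ((d | a) & (b & c)))
At a=0, b=1, c=1, d=1: circuit gives 0, formula gives 1.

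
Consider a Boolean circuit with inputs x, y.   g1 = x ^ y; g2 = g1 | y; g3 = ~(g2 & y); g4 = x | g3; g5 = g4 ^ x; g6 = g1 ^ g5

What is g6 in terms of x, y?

(x ^ y) ^ ((x | (~(((x ^ y) | y) & y))) ^ x)

g1 = x ^ y
g2 = g1 | y = (x ^ y) | y
g3 = ~(g2 & y) = ~(((x ^ y) | y) & y)
g4 = x | g3 = x | (~(((x ^ y) | y) & y))
g5 = g4 ^ x = (x | (~(((x ^ y) | y) & y))) ^ x
g6 = g1 ^ g5 = (x ^ y) ^ ((x | (~(((x ^ y) | y) & y))) ^ x)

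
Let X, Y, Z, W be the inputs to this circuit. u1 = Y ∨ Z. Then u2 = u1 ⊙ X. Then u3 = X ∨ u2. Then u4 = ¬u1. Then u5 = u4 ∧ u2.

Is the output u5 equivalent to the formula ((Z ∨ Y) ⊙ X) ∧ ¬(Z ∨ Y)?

Yes

u1 = Y ∨ Z
u2 = u1 ⊙ X = (Y ∨ Z) ⊙ X
u4 = ¬u1 = ¬(Y ∨ Z)
u5 = u4 ∧ u2 = ¬(Y ∨ Z) ∧ ((Y ∨ Z) ⊙ X)
At X=0, Y=0, Z=1, W=0: circuit gives 0, formula gives 0.
At X=0, Y=0, Z=0, W=0: circuit gives 1, formula gives 1.
Agrees on all 16 inputs.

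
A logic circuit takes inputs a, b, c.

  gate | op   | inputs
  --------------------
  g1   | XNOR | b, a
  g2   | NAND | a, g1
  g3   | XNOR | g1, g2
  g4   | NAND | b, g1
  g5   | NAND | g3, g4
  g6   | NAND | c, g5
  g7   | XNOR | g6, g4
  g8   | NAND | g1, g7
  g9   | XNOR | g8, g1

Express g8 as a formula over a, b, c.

g1 = b XNOR a
g2 = a NAND g1 = a NAND (b XNOR a)
g3 = g1 XNOR g2 = (b XNOR a) XNOR (a NAND (b XNOR a))
g4 = b NAND g1 = b NAND (b XNOR a)
g5 = g3 NAND g4 = ((b XNOR a) XNOR (a NAND (b XNOR a))) NAND (b NAND (b XNOR a))
g6 = c NAND g5 = c NAND (((b XNOR a) XNOR (a NAND (b XNOR a))) NAND (b NAND (b XNOR a)))
g7 = g6 XNOR g4 = (c NAND (((b XNOR a) XNOR (a NAND (b XNOR a))) NAND (b NAND (b XNOR a)))) XNOR (b NAND (b XNOR a))
g8 = g1 NAND g7 = (b XNOR a) NAND ((c NAND (((b XNOR a) XNOR (a NAND (b XNOR a))) NAND (b NAND (b XNOR a)))) XNOR (b NAND (b XNOR a)))

(b XNOR a) NAND ((c NAND (((b XNOR a) XNOR (a NAND (b XNOR a))) NAND (b NAND (b XNOR a)))) XNOR (b NAND (b XNOR a)))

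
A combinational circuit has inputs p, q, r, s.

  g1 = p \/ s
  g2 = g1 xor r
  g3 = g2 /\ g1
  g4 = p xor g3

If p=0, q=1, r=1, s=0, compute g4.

g1 = 0 \/ 0 = 0
g2 = 0 xor 1 = 1
g3 = 1 /\ 0 = 0
g4 = 0 xor 0 = 0

0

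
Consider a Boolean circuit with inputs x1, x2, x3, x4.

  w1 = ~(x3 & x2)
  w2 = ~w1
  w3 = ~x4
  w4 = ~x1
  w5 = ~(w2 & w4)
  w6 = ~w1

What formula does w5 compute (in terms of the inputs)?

~(~(~(x3 & x2)) & ~x1)

w1 = ~(x3 & x2)
w2 = ~w1 = ~(~(x3 & x2))
w4 = ~x1
w5 = ~(w2 & w4) = ~(~(~(x3 & x2)) & ~x1)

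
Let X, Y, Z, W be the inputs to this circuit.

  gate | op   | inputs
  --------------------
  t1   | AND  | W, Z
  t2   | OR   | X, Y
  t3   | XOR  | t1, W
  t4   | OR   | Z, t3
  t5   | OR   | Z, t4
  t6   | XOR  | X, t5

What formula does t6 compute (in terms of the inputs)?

t1 = W AND Z
t3 = t1 XOR W = (W AND Z) XOR W
t4 = Z OR t3 = Z OR ((W AND Z) XOR W)
t5 = Z OR t4 = Z OR (Z OR ((W AND Z) XOR W))
t6 = X XOR t5 = X XOR (Z OR (Z OR ((W AND Z) XOR W)))

X XOR (Z OR (Z OR ((W AND Z) XOR W)))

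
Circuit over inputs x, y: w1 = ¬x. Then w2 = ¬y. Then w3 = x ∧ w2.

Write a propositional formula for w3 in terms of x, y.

x ∧ ¬y

w2 = ¬y
w3 = x ∧ w2 = x ∧ ¬y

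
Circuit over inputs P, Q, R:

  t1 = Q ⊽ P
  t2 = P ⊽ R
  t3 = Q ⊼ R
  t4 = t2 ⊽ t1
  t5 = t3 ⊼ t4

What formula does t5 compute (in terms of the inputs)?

(Q ⊼ R) ⊼ ((P ⊽ R) ⊽ (Q ⊽ P))

t1 = Q ⊽ P
t2 = P ⊽ R
t3 = Q ⊼ R
t4 = t2 ⊽ t1 = (P ⊽ R) ⊽ (Q ⊽ P)
t5 = t3 ⊼ t4 = (Q ⊼ R) ⊼ ((P ⊽ R) ⊽ (Q ⊽ P))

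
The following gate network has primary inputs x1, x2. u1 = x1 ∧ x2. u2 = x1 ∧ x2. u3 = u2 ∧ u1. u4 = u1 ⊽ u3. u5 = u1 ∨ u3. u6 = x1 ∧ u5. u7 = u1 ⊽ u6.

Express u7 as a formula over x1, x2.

u1 = x1 ∧ x2
u2 = x1 ∧ x2
u3 = u2 ∧ u1 = (x1 ∧ x2) ∧ (x1 ∧ x2)
u5 = u1 ∨ u3 = (x1 ∧ x2) ∨ ((x1 ∧ x2) ∧ (x1 ∧ x2))
u6 = x1 ∧ u5 = x1 ∧ ((x1 ∧ x2) ∨ ((x1 ∧ x2) ∧ (x1 ∧ x2)))
u7 = u1 ⊽ u6 = (x1 ∧ x2) ⊽ (x1 ∧ ((x1 ∧ x2) ∨ ((x1 ∧ x2) ∧ (x1 ∧ x2))))

(x1 ∧ x2) ⊽ (x1 ∧ ((x1 ∧ x2) ∨ ((x1 ∧ x2) ∧ (x1 ∧ x2))))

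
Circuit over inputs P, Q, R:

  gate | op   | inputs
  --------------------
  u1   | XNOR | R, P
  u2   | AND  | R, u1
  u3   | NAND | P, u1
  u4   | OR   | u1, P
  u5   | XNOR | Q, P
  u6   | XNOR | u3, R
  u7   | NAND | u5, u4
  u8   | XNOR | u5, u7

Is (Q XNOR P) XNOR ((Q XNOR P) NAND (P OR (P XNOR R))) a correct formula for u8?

Yes

u1 = R XNOR P
u4 = u1 OR P = (R XNOR P) OR P
u5 = Q XNOR P
u7 = u5 NAND u4 = (Q XNOR P) NAND ((R XNOR P) OR P)
u8 = u5 XNOR u7 = (Q XNOR P) XNOR ((Q XNOR P) NAND ((R XNOR P) OR P))
At P=0, Q=0, R=0: circuit gives 0, formula gives 0.
At P=0, Q=0, R=1: circuit gives 1, formula gives 1.
Agrees on all 8 inputs.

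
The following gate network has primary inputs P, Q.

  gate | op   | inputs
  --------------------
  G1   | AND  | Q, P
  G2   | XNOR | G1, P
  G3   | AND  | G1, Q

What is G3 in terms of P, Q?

(Q AND P) AND Q

G1 = Q AND P
G3 = G1 AND Q = (Q AND P) AND Q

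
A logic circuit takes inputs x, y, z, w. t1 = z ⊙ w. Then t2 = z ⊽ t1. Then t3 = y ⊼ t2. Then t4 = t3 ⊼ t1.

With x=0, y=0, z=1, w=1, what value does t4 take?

t1 = 1 ⊙ 1 = 1
t2 = 1 ⊽ 1 = 0
t3 = 0 ⊼ 0 = 1
t4 = 1 ⊼ 1 = 0

0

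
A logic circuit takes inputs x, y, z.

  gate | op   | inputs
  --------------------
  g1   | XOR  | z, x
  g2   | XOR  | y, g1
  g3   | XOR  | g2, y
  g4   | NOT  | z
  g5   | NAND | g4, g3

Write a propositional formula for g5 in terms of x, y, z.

g1 = z XOR x
g2 = y XOR g1 = y XOR (z XOR x)
g3 = g2 XOR y = (y XOR (z XOR x)) XOR y
g4 = NOT z
g5 = g4 NAND g3 = NOT z NAND ((y XOR (z XOR x)) XOR y)

NOT z NAND ((y XOR (z XOR x)) XOR y)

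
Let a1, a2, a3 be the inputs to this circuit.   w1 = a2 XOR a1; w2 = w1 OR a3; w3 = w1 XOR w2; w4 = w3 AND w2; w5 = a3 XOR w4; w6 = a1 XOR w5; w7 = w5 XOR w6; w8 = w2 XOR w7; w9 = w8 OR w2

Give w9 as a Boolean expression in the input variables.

w1 = a2 XOR a1
w2 = w1 OR a3 = (a2 XOR a1) OR a3
w3 = w1 XOR w2 = (a2 XOR a1) XOR ((a2 XOR a1) OR a3)
w4 = w3 AND w2 = ((a2 XOR a1) XOR ((a2 XOR a1) OR a3)) AND ((a2 XOR a1) OR a3)
w5 = a3 XOR w4 = a3 XOR (((a2 XOR a1) XOR ((a2 XOR a1) OR a3)) AND ((a2 XOR a1) OR a3))
w6 = a1 XOR w5 = a1 XOR (a3 XOR (((a2 XOR a1) XOR ((a2 XOR a1) OR a3)) AND ((a2 XOR a1) OR a3)))
w7 = w5 XOR w6 = (a3 XOR (((a2 XOR a1) XOR ((a2 XOR a1) OR a3)) AND ((a2 XOR a1) OR a3))) XOR (a1 XOR (a3 XOR (((a2 XOR a1) XOR ((a2 XOR a1) OR a3)) AND ((a2 XOR a1) OR a3))))
w8 = w2 XOR w7 = ((a2 XOR a1) OR a3) XOR ((a3 XOR (((a2 XOR a1) XOR ((a2 XOR a1) OR a3)) AND ((a2 XOR a1) OR a3))) XOR (a1 XOR (a3 XOR (((a2 XOR a1) XOR ((a2 XOR a1) OR a3)) AND ((a2 XOR a1) OR a3)))))
w9 = w8 OR w2 = (((a2 XOR a1) OR a3) XOR ((a3 XOR (((a2 XOR a1) XOR ((a2 XOR a1) OR a3)) AND ((a2 XOR a1) OR a3))) XOR (a1 XOR (a3 XOR (((a2 XOR a1) XOR ((a2 XOR a1) OR a3)) AND ((a2 XOR a1) OR a3)))))) OR ((a2 XOR a1) OR a3)

(((a2 XOR a1) OR a3) XOR ((a3 XOR (((a2 XOR a1) XOR ((a2 XOR a1) OR a3)) AND ((a2 XOR a1) OR a3))) XOR (a1 XOR (a3 XOR (((a2 XOR a1) XOR ((a2 XOR a1) OR a3)) AND ((a2 XOR a1) OR a3)))))) OR ((a2 XOR a1) OR a3)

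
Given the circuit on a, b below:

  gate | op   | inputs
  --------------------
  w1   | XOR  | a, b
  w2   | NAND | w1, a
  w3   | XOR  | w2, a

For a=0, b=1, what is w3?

w1 = 0 XOR 1 = 1
w2 = 1 NAND 0 = 1
w3 = 1 XOR 0 = 1

1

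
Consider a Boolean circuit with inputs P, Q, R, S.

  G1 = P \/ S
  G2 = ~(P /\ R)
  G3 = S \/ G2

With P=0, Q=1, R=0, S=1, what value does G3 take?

G2 = ~(0 /\ 0) = 1
G3 = 1 \/ 1 = 1

1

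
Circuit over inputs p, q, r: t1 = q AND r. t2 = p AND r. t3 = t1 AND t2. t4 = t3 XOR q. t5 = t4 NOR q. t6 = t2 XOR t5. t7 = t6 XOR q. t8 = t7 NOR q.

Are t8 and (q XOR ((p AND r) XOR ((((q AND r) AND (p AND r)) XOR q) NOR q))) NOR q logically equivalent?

Yes

t1 = q AND r
t2 = p AND r
t3 = t1 AND t2 = (q AND r) AND (p AND r)
t4 = t3 XOR q = ((q AND r) AND (p AND r)) XOR q
t5 = t4 NOR q = (((q AND r) AND (p AND r)) XOR q) NOR q
t6 = t2 XOR t5 = (p AND r) XOR ((((q AND r) AND (p AND r)) XOR q) NOR q)
t7 = t6 XOR q = ((p AND r) XOR ((((q AND r) AND (p AND r)) XOR q) NOR q)) XOR q
t8 = t7 NOR q = (((p AND r) XOR ((((q AND r) AND (p AND r)) XOR q) NOR q)) XOR q) NOR q
At p=0, q=0, r=0: circuit gives 0, formula gives 0.
At p=1, q=0, r=1: circuit gives 1, formula gives 1.
Agrees on all 8 inputs.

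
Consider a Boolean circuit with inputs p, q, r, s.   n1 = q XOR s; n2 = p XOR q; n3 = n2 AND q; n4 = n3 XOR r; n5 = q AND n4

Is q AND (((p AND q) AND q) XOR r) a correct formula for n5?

No

n2 = p XOR q
n3 = n2 AND q = (p XOR q) AND q
n4 = n3 XOR r = ((p XOR q) AND q) XOR r
n5 = q AND n4 = q AND (((p XOR q) AND q) XOR r)
At p=0, q=1, r=0, s=0: circuit gives 1, formula gives 0.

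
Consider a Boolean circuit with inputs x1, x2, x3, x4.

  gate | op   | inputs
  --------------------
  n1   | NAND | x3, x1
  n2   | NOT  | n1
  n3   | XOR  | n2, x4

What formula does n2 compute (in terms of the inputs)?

NOT (x3 NAND x1)

n1 = x3 NAND x1
n2 = NOT n1 = NOT (x3 NAND x1)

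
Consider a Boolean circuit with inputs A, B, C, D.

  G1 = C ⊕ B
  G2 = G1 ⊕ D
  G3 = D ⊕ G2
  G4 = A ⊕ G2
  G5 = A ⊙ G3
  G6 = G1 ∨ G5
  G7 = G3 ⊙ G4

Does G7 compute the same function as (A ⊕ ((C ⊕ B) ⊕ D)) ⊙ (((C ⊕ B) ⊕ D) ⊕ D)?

Yes

G1 = C ⊕ B
G2 = G1 ⊕ D = (C ⊕ B) ⊕ D
G3 = D ⊕ G2 = D ⊕ ((C ⊕ B) ⊕ D)
G4 = A ⊕ G2 = A ⊕ ((C ⊕ B) ⊕ D)
G7 = G3 ⊙ G4 = (D ⊕ ((C ⊕ B) ⊕ D)) ⊙ (A ⊕ ((C ⊕ B) ⊕ D))
At A=0, B=0, C=0, D=1: circuit gives 0, formula gives 0.
At A=0, B=0, C=0, D=0: circuit gives 1, formula gives 1.
Agrees on all 16 inputs.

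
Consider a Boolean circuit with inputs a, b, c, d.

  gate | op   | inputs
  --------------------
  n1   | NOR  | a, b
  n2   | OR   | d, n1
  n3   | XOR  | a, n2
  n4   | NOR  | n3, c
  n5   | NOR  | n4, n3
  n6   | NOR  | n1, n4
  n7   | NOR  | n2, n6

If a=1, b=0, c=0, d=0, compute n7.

0

n1 = 1 NOR 0 = 0
n2 = 0 OR 0 = 0
n3 = 1 XOR 0 = 1
n4 = 1 NOR 0 = 0
n6 = 0 NOR 0 = 1
n7 = 0 NOR 1 = 0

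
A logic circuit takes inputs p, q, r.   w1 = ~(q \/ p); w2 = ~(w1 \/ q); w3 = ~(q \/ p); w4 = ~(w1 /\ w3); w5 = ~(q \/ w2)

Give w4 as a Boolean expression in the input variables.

w1 = ~(q \/ p)
w3 = ~(q \/ p)
w4 = ~(w1 /\ w3) = ~((~(q \/ p)) /\ (~(q \/ p)))

~((~(q \/ p)) /\ (~(q \/ p)))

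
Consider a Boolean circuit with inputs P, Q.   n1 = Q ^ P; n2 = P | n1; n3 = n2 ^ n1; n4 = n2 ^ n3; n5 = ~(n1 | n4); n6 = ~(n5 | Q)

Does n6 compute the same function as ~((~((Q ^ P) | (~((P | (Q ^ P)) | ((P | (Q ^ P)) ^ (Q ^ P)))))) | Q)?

No

n1 = Q ^ P
n2 = P | n1 = P | (Q ^ P)
n3 = n2 ^ n1 = (P | (Q ^ P)) ^ (Q ^ P)
n4 = n2 ^ n3 = (P | (Q ^ P)) ^ ((P | (Q ^ P)) ^ (Q ^ P))
n5 = ~(n1 | n4) = ~((Q ^ P) | ((P | (Q ^ P)) ^ ((P | (Q ^ P)) ^ (Q ^ P))))
n6 = ~(n5 | Q) = ~((~((Q ^ P) | ((P | (Q ^ P)) ^ ((P | (Q ^ P)) ^ (Q ^ P))))) | Q)
At P=0, Q=0: circuit gives 0, formula gives 1.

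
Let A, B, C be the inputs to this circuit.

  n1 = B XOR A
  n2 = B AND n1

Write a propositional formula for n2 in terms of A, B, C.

n1 = B XOR A
n2 = B AND n1 = B AND (B XOR A)

B AND (B XOR A)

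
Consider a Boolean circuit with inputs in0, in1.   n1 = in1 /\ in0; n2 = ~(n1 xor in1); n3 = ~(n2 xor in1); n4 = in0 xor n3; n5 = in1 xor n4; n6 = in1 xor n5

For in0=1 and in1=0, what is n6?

1

n1 = 0 /\ 1 = 0
n2 = ~(0 xor 0) = 1
n3 = ~(1 xor 0) = 0
n4 = 1 xor 0 = 1
n5 = 0 xor 1 = 1
n6 = 0 xor 1 = 1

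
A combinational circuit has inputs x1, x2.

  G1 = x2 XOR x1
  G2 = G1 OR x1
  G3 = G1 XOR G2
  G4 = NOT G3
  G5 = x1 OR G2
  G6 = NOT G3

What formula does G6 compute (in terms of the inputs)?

G1 = x2 XOR x1
G2 = G1 OR x1 = (x2 XOR x1) OR x1
G3 = G1 XOR G2 = (x2 XOR x1) XOR ((x2 XOR x1) OR x1)
G6 = NOT G3 = NOT ((x2 XOR x1) XOR ((x2 XOR x1) OR x1))

NOT ((x2 XOR x1) XOR ((x2 XOR x1) OR x1))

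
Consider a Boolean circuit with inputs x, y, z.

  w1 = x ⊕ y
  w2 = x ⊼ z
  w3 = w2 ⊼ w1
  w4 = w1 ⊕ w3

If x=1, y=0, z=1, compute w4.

0

w1 = 1 ⊕ 0 = 1
w2 = 1 ⊼ 1 = 0
w3 = 0 ⊼ 1 = 1
w4 = 1 ⊕ 1 = 0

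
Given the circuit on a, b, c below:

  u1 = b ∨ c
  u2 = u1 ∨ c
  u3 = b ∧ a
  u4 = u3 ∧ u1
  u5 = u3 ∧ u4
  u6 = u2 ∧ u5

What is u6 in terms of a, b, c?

u1 = b ∨ c
u2 = u1 ∨ c = (b ∨ c) ∨ c
u3 = b ∧ a
u4 = u3 ∧ u1 = (b ∧ a) ∧ (b ∨ c)
u5 = u3 ∧ u4 = (b ∧ a) ∧ ((b ∧ a) ∧ (b ∨ c))
u6 = u2 ∧ u5 = ((b ∨ c) ∨ c) ∧ ((b ∧ a) ∧ ((b ∧ a) ∧ (b ∨ c)))

((b ∨ c) ∨ c) ∧ ((b ∧ a) ∧ ((b ∧ a) ∧ (b ∨ c)))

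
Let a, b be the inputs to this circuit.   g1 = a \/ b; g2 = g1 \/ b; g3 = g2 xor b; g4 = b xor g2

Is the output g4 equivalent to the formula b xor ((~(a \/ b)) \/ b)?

No

g1 = a \/ b
g2 = g1 \/ b = (a \/ b) \/ b
g4 = b xor g2 = b xor ((a \/ b) \/ b)
At a=0, b=0: circuit gives 0, formula gives 1.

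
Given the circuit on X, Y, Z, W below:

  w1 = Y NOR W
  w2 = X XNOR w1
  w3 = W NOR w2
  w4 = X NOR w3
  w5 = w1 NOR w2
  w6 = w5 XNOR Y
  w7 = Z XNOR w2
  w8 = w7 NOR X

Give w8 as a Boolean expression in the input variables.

w1 = Y NOR W
w2 = X XNOR w1 = X XNOR (Y NOR W)
w7 = Z XNOR w2 = Z XNOR (X XNOR (Y NOR W))
w8 = w7 NOR X = (Z XNOR (X XNOR (Y NOR W))) NOR X

(Z XNOR (X XNOR (Y NOR W))) NOR X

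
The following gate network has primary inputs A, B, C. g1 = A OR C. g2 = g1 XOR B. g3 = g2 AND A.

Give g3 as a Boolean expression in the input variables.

g1 = A OR C
g2 = g1 XOR B = (A OR C) XOR B
g3 = g2 AND A = ((A OR C) XOR B) AND A

((A OR C) XOR B) AND A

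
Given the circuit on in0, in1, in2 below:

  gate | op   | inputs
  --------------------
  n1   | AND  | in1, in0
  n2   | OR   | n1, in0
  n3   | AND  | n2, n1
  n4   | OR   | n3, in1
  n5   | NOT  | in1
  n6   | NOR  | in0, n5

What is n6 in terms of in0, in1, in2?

n5 = NOT in1
n6 = in0 NOR n5 = in0 NOR NOT in1

in0 NOR NOT in1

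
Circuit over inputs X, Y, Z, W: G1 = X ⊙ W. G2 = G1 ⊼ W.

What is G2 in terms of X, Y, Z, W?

(X ⊙ W) ⊼ W

G1 = X ⊙ W
G2 = G1 ⊼ W = (X ⊙ W) ⊼ W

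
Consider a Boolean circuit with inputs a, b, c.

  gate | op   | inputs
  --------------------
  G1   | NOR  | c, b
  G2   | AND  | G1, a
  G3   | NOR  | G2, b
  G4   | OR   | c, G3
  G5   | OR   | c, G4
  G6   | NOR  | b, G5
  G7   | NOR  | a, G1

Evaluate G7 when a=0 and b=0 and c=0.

G1 = 0 NOR 0 = 1
G7 = 0 NOR 1 = 0

0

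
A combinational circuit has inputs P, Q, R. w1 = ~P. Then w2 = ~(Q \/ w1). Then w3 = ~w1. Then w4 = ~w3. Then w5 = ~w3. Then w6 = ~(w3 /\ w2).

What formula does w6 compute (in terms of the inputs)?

~(~~P /\ (~(Q \/ ~P)))

w1 = ~P
w2 = ~(Q \/ w1) = ~(Q \/ ~P)
w3 = ~w1 = ~~P
w6 = ~(w3 /\ w2) = ~(~~P /\ (~(Q \/ ~P)))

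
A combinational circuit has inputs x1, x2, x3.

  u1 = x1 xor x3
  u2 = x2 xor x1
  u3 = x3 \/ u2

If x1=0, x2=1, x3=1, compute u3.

1

u2 = 1 xor 0 = 1
u3 = 1 \/ 1 = 1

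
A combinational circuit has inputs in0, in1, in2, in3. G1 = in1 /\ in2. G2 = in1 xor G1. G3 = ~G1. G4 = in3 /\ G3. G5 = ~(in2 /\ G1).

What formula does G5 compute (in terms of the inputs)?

~(in2 /\ (in1 /\ in2))

G1 = in1 /\ in2
G5 = ~(in2 /\ G1) = ~(in2 /\ (in1 /\ in2))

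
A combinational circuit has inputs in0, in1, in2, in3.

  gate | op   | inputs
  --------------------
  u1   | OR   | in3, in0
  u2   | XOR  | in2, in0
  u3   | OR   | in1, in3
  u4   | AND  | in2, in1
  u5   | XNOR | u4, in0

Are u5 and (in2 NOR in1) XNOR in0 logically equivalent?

u4 = in2 AND in1
u5 = u4 XNOR in0 = (in2 AND in1) XNOR in0
At in0=0, in1=0, in2=0, in3=0: circuit gives 1, formula gives 0.

No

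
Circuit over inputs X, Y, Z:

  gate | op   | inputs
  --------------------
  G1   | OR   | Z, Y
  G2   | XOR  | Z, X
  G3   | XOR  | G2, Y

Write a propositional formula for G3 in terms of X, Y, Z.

(Z XOR X) XOR Y

G2 = Z XOR X
G3 = G2 XOR Y = (Z XOR X) XOR Y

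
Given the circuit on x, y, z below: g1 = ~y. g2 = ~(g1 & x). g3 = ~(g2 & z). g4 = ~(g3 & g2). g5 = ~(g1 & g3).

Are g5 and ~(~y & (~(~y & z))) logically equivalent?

No

g1 = ~y
g2 = ~(g1 & x) = ~(~y & x)
g3 = ~(g2 & z) = ~((~(~y & x)) & z)
g5 = ~(g1 & g3) = ~(~y & (~((~(~y & x)) & z)))
At x=1, y=0, z=1: circuit gives 0, formula gives 1.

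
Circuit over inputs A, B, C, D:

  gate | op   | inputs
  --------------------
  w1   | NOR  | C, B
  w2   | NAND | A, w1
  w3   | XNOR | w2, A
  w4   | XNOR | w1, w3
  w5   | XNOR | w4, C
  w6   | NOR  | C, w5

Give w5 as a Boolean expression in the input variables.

w1 = C NOR B
w2 = A NAND w1 = A NAND (C NOR B)
w3 = w2 XNOR A = (A NAND (C NOR B)) XNOR A
w4 = w1 XNOR w3 = (C NOR B) XNOR ((A NAND (C NOR B)) XNOR A)
w5 = w4 XNOR C = ((C NOR B) XNOR ((A NAND (C NOR B)) XNOR A)) XNOR C

((C NOR B) XNOR ((A NAND (C NOR B)) XNOR A)) XNOR C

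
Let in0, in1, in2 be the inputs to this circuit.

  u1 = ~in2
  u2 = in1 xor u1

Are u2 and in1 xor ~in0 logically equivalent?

u1 = ~in2
u2 = in1 xor u1 = in1 xor ~in2
At in0=0, in1=0, in2=1: circuit gives 0, formula gives 1.

No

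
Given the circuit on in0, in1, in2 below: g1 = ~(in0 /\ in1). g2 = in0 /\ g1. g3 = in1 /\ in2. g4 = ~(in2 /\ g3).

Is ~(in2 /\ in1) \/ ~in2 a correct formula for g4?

g3 = in1 /\ in2
g4 = ~(in2 /\ g3) = ~(in2 /\ (in1 /\ in2))
At in0=0, in1=1, in2=1: circuit gives 0, formula gives 0.
At in0=0, in1=0, in2=0: circuit gives 1, formula gives 1.
Agrees on all 8 inputs.

Yes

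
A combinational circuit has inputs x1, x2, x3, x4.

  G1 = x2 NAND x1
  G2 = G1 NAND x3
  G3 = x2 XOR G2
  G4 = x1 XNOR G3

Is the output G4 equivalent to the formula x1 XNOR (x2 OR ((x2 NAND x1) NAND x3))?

No

G1 = x2 NAND x1
G2 = G1 NAND x3 = (x2 NAND x1) NAND x3
G3 = x2 XOR G2 = x2 XOR ((x2 NAND x1) NAND x3)
G4 = x1 XNOR G3 = x1 XNOR (x2 XOR ((x2 NAND x1) NAND x3))
At x1=0, x2=1, x3=0, x4=0: circuit gives 1, formula gives 0.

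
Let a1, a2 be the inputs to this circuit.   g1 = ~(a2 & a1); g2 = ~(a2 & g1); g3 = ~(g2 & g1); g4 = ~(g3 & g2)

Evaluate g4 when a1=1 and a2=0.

1

g1 = ~(0 & 1) = 1
g2 = ~(0 & 1) = 1
g3 = ~(1 & 1) = 0
g4 = ~(0 & 1) = 1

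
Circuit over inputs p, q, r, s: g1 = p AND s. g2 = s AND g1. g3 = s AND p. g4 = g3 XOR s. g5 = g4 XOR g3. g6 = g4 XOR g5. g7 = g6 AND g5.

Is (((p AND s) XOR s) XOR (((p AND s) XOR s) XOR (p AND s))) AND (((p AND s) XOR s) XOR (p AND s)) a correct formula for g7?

g3 = s AND p
g4 = g3 XOR s = (s AND p) XOR s
g5 = g4 XOR g3 = ((s AND p) XOR s) XOR (s AND p)
g6 = g4 XOR g5 = ((s AND p) XOR s) XOR (((s AND p) XOR s) XOR (s AND p))
g7 = g6 AND g5 = (((s AND p) XOR s) XOR (((s AND p) XOR s) XOR (s AND p))) AND (((s AND p) XOR s) XOR (s AND p))
At p=0, q=0, r=0, s=0: circuit gives 0, formula gives 0.
At p=1, q=0, r=0, s=1: circuit gives 1, formula gives 1.
Agrees on all 16 inputs.

Yes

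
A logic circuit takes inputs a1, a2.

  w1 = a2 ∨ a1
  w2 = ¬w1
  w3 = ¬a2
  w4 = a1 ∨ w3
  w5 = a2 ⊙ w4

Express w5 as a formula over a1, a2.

w3 = ¬a2
w4 = a1 ∨ w3 = a1 ∨ ¬a2
w5 = a2 ⊙ w4 = a2 ⊙ (a1 ∨ ¬a2)

a2 ⊙ (a1 ∨ ¬a2)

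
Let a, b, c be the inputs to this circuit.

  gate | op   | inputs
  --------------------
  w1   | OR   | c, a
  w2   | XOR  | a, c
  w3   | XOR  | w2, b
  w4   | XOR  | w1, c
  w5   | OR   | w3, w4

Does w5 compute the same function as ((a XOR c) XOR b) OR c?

w1 = c OR a
w2 = a XOR c
w3 = w2 XOR b = (a XOR c) XOR b
w4 = w1 XOR c = (c OR a) XOR c
w5 = w3 OR w4 = ((a XOR c) XOR b) OR ((c OR a) XOR c)
At a=0, b=1, c=1: circuit gives 0, formula gives 1.

No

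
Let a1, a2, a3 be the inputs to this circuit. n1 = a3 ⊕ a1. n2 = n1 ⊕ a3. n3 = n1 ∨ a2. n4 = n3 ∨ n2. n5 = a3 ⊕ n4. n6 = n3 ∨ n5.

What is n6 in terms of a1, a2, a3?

((a3 ⊕ a1) ∨ a2) ∨ (a3 ⊕ (((a3 ⊕ a1) ∨ a2) ∨ ((a3 ⊕ a1) ⊕ a3)))

n1 = a3 ⊕ a1
n2 = n1 ⊕ a3 = (a3 ⊕ a1) ⊕ a3
n3 = n1 ∨ a2 = (a3 ⊕ a1) ∨ a2
n4 = n3 ∨ n2 = ((a3 ⊕ a1) ∨ a2) ∨ ((a3 ⊕ a1) ⊕ a3)
n5 = a3 ⊕ n4 = a3 ⊕ (((a3 ⊕ a1) ∨ a2) ∨ ((a3 ⊕ a1) ⊕ a3))
n6 = n3 ∨ n5 = ((a3 ⊕ a1) ∨ a2) ∨ (a3 ⊕ (((a3 ⊕ a1) ∨ a2) ∨ ((a3 ⊕ a1) ⊕ a3)))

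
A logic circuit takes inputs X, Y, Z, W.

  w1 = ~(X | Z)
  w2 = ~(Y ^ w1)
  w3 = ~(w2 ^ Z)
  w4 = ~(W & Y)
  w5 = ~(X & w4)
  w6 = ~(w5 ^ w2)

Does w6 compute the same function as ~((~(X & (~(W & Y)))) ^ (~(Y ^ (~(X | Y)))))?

w1 = ~(X | Z)
w2 = ~(Y ^ w1) = ~(Y ^ (~(X | Z)))
w4 = ~(W & Y)
w5 = ~(X & w4) = ~(X & (~(W & Y)))
w6 = ~(w5 ^ w2) = ~((~(X & (~(W & Y)))) ^ (~(Y ^ (~(X | Z)))))
At X=0, Y=0, Z=1, W=0: circuit gives 1, formula gives 0.

No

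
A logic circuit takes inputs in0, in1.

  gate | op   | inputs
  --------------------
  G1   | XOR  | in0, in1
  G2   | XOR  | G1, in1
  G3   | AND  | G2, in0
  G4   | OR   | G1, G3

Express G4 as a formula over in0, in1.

G1 = in0 XOR in1
G2 = G1 XOR in1 = (in0 XOR in1) XOR in1
G3 = G2 AND in0 = ((in0 XOR in1) XOR in1) AND in0
G4 = G1 OR G3 = (in0 XOR in1) OR (((in0 XOR in1) XOR in1) AND in0)

(in0 XOR in1) OR (((in0 XOR in1) XOR in1) AND in0)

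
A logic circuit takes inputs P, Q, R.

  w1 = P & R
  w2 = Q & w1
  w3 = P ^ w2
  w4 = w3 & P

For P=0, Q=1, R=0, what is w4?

w1 = 0 & 0 = 0
w2 = 1 & 0 = 0
w3 = 0 ^ 0 = 0
w4 = 0 & 0 = 0

0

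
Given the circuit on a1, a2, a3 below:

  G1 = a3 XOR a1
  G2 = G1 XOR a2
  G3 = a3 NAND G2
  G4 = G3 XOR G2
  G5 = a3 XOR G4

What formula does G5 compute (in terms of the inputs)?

G1 = a3 XOR a1
G2 = G1 XOR a2 = (a3 XOR a1) XOR a2
G3 = a3 NAND G2 = a3 NAND ((a3 XOR a1) XOR a2)
G4 = G3 XOR G2 = (a3 NAND ((a3 XOR a1) XOR a2)) XOR ((a3 XOR a1) XOR a2)
G5 = a3 XOR G4 = a3 XOR ((a3 NAND ((a3 XOR a1) XOR a2)) XOR ((a3 XOR a1) XOR a2))

a3 XOR ((a3 NAND ((a3 XOR a1) XOR a2)) XOR ((a3 XOR a1) XOR a2))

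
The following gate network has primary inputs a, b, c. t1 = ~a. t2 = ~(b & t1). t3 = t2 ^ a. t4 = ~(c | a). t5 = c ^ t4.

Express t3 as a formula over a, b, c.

t1 = ~a
t2 = ~(b & t1) = ~(b & ~a)
t3 = t2 ^ a = (~(b & ~a)) ^ a

(~(b & ~a)) ^ a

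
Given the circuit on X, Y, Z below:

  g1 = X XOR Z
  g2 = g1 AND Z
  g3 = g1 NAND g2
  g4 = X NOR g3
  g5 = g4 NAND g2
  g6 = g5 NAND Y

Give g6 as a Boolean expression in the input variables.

g1 = X XOR Z
g2 = g1 AND Z = (X XOR Z) AND Z
g3 = g1 NAND g2 = (X XOR Z) NAND ((X XOR Z) AND Z)
g4 = X NOR g3 = X NOR ((X XOR Z) NAND ((X XOR Z) AND Z))
g5 = g4 NAND g2 = (X NOR ((X XOR Z) NAND ((X XOR Z) AND Z))) NAND ((X XOR Z) AND Z)
g6 = g5 NAND Y = ((X NOR ((X XOR Z) NAND ((X XOR Z) AND Z))) NAND ((X XOR Z) AND Z)) NAND Y

((X NOR ((X XOR Z) NAND ((X XOR Z) AND Z))) NAND ((X XOR Z) AND Z)) NAND Y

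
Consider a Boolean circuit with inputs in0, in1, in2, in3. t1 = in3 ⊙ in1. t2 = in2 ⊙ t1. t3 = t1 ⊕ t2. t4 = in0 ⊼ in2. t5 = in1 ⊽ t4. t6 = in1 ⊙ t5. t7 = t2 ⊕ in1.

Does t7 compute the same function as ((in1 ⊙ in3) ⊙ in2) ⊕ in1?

Yes

t1 = in3 ⊙ in1
t2 = in2 ⊙ t1 = in2 ⊙ (in3 ⊙ in1)
t7 = t2 ⊕ in1 = (in2 ⊙ (in3 ⊙ in1)) ⊕ in1
At in0=0, in1=0, in2=0, in3=0: circuit gives 0, formula gives 0.
At in0=0, in1=0, in2=0, in3=1: circuit gives 1, formula gives 1.
Agrees on all 16 inputs.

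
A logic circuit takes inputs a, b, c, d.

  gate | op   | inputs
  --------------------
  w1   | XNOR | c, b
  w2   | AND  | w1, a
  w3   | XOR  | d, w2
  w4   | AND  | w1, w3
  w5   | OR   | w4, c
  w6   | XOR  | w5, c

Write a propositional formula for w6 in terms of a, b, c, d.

(((c XNOR b) AND (d XOR ((c XNOR b) AND a))) OR c) XOR c

w1 = c XNOR b
w2 = w1 AND a = (c XNOR b) AND a
w3 = d XOR w2 = d XOR ((c XNOR b) AND a)
w4 = w1 AND w3 = (c XNOR b) AND (d XOR ((c XNOR b) AND a))
w5 = w4 OR c = ((c XNOR b) AND (d XOR ((c XNOR b) AND a))) OR c
w6 = w5 XOR c = (((c XNOR b) AND (d XOR ((c XNOR b) AND a))) OR c) XOR c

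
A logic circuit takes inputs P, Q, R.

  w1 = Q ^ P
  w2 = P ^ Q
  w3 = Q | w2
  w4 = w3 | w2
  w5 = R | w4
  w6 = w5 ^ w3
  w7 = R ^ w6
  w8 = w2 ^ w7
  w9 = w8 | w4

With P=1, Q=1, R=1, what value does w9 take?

w2 = 1 ^ 1 = 0
w3 = 1 | 0 = 1
w4 = 1 | 0 = 1
w5 = 1 | 1 = 1
w6 = 1 ^ 1 = 0
w7 = 1 ^ 0 = 1
w8 = 0 ^ 1 = 1
w9 = 1 | 1 = 1

1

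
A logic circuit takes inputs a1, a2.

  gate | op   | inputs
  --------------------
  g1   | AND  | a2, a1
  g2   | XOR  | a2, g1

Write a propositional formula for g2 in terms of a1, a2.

g1 = a2 AND a1
g2 = a2 XOR g1 = a2 XOR (a2 AND a1)

a2 XOR (a2 AND a1)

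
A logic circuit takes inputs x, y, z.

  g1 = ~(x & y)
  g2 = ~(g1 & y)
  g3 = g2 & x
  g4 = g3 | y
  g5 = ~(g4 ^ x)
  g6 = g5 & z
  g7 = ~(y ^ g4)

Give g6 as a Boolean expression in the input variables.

(~((((~((~(x & y)) & y)) & x) | y) ^ x)) & z

g1 = ~(x & y)
g2 = ~(g1 & y) = ~((~(x & y)) & y)
g3 = g2 & x = (~((~(x & y)) & y)) & x
g4 = g3 | y = ((~((~(x & y)) & y)) & x) | y
g5 = ~(g4 ^ x) = ~((((~((~(x & y)) & y)) & x) | y) ^ x)
g6 = g5 & z = (~((((~((~(x & y)) & y)) & x) | y) ^ x)) & z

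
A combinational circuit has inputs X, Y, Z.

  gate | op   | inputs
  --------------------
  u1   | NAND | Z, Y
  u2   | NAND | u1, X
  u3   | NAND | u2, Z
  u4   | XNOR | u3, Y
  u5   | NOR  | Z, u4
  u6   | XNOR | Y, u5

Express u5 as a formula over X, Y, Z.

u1 = Z NAND Y
u2 = u1 NAND X = (Z NAND Y) NAND X
u3 = u2 NAND Z = ((Z NAND Y) NAND X) NAND Z
u4 = u3 XNOR Y = (((Z NAND Y) NAND X) NAND Z) XNOR Y
u5 = Z NOR u4 = Z NOR ((((Z NAND Y) NAND X) NAND Z) XNOR Y)

Z NOR ((((Z NAND Y) NAND X) NAND Z) XNOR Y)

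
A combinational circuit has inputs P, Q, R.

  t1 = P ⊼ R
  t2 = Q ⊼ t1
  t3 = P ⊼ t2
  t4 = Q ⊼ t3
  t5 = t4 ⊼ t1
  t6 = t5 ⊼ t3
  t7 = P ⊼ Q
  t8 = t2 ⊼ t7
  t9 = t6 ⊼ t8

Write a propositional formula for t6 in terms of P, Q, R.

((Q ⊼ (P ⊼ (Q ⊼ (P ⊼ R)))) ⊼ (P ⊼ R)) ⊼ (P ⊼ (Q ⊼ (P ⊼ R)))

t1 = P ⊼ R
t2 = Q ⊼ t1 = Q ⊼ (P ⊼ R)
t3 = P ⊼ t2 = P ⊼ (Q ⊼ (P ⊼ R))
t4 = Q ⊼ t3 = Q ⊼ (P ⊼ (Q ⊼ (P ⊼ R)))
t5 = t4 ⊼ t1 = (Q ⊼ (P ⊼ (Q ⊼ (P ⊼ R)))) ⊼ (P ⊼ R)
t6 = t5 ⊼ t3 = ((Q ⊼ (P ⊼ (Q ⊼ (P ⊼ R)))) ⊼ (P ⊼ R)) ⊼ (P ⊼ (Q ⊼ (P ⊼ R)))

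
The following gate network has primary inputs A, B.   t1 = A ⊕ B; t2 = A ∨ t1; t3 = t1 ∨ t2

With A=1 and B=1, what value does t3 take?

1

t1 = 1 ⊕ 1 = 0
t2 = 1 ∨ 0 = 1
t3 = 0 ∨ 1 = 1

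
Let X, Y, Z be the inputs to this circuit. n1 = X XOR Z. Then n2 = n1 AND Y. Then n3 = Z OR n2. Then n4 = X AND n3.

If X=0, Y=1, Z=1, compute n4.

n1 = 0 XOR 1 = 1
n2 = 1 AND 1 = 1
n3 = 1 OR 1 = 1
n4 = 0 AND 1 = 0

0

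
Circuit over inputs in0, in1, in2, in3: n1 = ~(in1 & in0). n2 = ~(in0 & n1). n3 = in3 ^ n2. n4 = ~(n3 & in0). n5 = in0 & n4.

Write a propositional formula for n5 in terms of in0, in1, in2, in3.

in0 & (~((in3 ^ (~(in0 & (~(in1 & in0))))) & in0))

n1 = ~(in1 & in0)
n2 = ~(in0 & n1) = ~(in0 & (~(in1 & in0)))
n3 = in3 ^ n2 = in3 ^ (~(in0 & (~(in1 & in0))))
n4 = ~(n3 & in0) = ~((in3 ^ (~(in0 & (~(in1 & in0))))) & in0)
n5 = in0 & n4 = in0 & (~((in3 ^ (~(in0 & (~(in1 & in0))))) & in0))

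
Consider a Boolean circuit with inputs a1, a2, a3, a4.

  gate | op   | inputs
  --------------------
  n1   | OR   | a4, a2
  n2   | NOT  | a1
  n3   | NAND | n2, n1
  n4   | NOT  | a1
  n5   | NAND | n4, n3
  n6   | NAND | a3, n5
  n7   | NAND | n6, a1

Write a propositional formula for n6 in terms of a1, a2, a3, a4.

n1 = a4 OR a2
n2 = NOT a1
n3 = n2 NAND n1 = NOT a1 NAND (a4 OR a2)
n4 = NOT a1
n5 = n4 NAND n3 = NOT a1 NAND (NOT a1 NAND (a4 OR a2))
n6 = a3 NAND n5 = a3 NAND (NOT a1 NAND (NOT a1 NAND (a4 OR a2)))

a3 NAND (NOT a1 NAND (NOT a1 NAND (a4 OR a2)))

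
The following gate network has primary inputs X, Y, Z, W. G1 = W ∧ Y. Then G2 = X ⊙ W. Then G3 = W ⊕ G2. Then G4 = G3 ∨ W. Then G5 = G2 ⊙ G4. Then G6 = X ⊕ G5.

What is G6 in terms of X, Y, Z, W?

G2 = X ⊙ W
G3 = W ⊕ G2 = W ⊕ (X ⊙ W)
G4 = G3 ∨ W = (W ⊕ (X ⊙ W)) ∨ W
G5 = G2 ⊙ G4 = (X ⊙ W) ⊙ ((W ⊕ (X ⊙ W)) ∨ W)
G6 = X ⊕ G5 = X ⊕ ((X ⊙ W) ⊙ ((W ⊕ (X ⊙ W)) ∨ W))

X ⊕ ((X ⊙ W) ⊙ ((W ⊕ (X ⊙ W)) ∨ W))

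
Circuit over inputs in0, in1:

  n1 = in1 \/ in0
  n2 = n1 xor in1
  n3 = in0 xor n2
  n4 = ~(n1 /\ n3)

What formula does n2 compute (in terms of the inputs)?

(in1 \/ in0) xor in1

n1 = in1 \/ in0
n2 = n1 xor in1 = (in1 \/ in0) xor in1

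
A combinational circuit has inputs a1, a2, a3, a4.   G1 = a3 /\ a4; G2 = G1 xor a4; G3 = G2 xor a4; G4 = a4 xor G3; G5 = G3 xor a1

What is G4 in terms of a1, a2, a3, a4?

a4 xor (((a3 /\ a4) xor a4) xor a4)

G1 = a3 /\ a4
G2 = G1 xor a4 = (a3 /\ a4) xor a4
G3 = G2 xor a4 = ((a3 /\ a4) xor a4) xor a4
G4 = a4 xor G3 = a4 xor (((a3 /\ a4) xor a4) xor a4)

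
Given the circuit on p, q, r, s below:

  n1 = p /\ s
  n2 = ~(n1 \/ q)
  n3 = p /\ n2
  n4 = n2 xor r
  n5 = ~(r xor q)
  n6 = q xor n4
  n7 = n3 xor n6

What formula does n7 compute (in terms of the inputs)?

n1 = p /\ s
n2 = ~(n1 \/ q) = ~((p /\ s) \/ q)
n3 = p /\ n2 = p /\ (~((p /\ s) \/ q))
n4 = n2 xor r = (~((p /\ s) \/ q)) xor r
n6 = q xor n4 = q xor ((~((p /\ s) \/ q)) xor r)
n7 = n3 xor n6 = (p /\ (~((p /\ s) \/ q))) xor (q xor ((~((p /\ s) \/ q)) xor r))

(p /\ (~((p /\ s) \/ q))) xor (q xor ((~((p /\ s) \/ q)) xor r))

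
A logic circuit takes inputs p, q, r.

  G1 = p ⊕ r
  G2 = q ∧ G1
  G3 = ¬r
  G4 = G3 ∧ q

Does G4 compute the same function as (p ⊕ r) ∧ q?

G3 = ¬r
G4 = G3 ∧ q = ¬r ∧ q
At p=0, q=1, r=0: circuit gives 1, formula gives 0.

No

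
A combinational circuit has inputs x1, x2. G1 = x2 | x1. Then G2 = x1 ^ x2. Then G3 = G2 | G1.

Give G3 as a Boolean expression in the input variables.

G1 = x2 | x1
G2 = x1 ^ x2
G3 = G2 | G1 = (x1 ^ x2) | (x2 | x1)

(x1 ^ x2) | (x2 | x1)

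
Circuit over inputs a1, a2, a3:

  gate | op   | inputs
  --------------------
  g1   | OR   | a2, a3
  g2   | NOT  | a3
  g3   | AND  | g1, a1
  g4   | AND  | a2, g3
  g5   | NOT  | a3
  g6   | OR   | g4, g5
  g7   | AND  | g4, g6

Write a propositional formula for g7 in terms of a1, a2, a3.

g1 = a2 OR a3
g3 = g1 AND a1 = (a2 OR a3) AND a1
g4 = a2 AND g3 = a2 AND ((a2 OR a3) AND a1)
g5 = NOT a3
g6 = g4 OR g5 = (a2 AND ((a2 OR a3) AND a1)) OR NOT a3
g7 = g4 AND g6 = (a2 AND ((a2 OR a3) AND a1)) AND ((a2 AND ((a2 OR a3) AND a1)) OR NOT a3)

(a2 AND ((a2 OR a3) AND a1)) AND ((a2 AND ((a2 OR a3) AND a1)) OR NOT a3)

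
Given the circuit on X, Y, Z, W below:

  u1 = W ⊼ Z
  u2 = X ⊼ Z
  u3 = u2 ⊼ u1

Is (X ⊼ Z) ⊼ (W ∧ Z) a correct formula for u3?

No

u1 = W ⊼ Z
u2 = X ⊼ Z
u3 = u2 ⊼ u1 = (X ⊼ Z) ⊼ (W ⊼ Z)
At X=0, Y=0, Z=0, W=0: circuit gives 0, formula gives 1.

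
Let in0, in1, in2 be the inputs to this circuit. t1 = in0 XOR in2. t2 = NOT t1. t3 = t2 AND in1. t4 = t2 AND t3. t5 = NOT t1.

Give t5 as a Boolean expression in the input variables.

t1 = in0 XOR in2
t5 = NOT t1 = NOT (in0 XOR in2)

NOT (in0 XOR in2)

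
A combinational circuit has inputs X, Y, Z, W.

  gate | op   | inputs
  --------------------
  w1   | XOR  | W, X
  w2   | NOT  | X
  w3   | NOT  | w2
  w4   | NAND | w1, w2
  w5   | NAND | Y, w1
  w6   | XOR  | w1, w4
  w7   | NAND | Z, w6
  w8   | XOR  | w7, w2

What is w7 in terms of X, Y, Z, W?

Z NAND ((W XOR X) XOR ((W XOR X) NAND NOT X))

w1 = W XOR X
w2 = NOT X
w4 = w1 NAND w2 = (W XOR X) NAND NOT X
w6 = w1 XOR w4 = (W XOR X) XOR ((W XOR X) NAND NOT X)
w7 = Z NAND w6 = Z NAND ((W XOR X) XOR ((W XOR X) NAND NOT X))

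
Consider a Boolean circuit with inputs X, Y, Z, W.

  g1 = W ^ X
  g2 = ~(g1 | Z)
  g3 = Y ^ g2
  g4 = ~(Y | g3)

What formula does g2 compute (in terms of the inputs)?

g1 = W ^ X
g2 = ~(g1 | Z) = ~((W ^ X) | Z)

~((W ^ X) | Z)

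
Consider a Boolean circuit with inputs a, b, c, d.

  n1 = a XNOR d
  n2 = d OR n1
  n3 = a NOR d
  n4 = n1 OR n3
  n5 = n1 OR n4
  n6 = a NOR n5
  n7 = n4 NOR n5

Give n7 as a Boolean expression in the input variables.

n1 = a XNOR d
n3 = a NOR d
n4 = n1 OR n3 = (a XNOR d) OR (a NOR d)
n5 = n1 OR n4 = (a XNOR d) OR ((a XNOR d) OR (a NOR d))
n7 = n4 NOR n5 = ((a XNOR d) OR (a NOR d)) NOR ((a XNOR d) OR ((a XNOR d) OR (a NOR d)))

((a XNOR d) OR (a NOR d)) NOR ((a XNOR d) OR ((a XNOR d) OR (a NOR d)))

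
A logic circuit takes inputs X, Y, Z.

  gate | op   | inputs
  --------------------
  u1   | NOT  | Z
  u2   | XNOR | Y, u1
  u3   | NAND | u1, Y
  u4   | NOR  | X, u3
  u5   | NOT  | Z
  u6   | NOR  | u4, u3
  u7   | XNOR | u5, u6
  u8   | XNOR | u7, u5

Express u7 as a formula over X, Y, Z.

u1 = NOT Z
u3 = u1 NAND Y = NOT Z NAND Y
u4 = X NOR u3 = X NOR (NOT Z NAND Y)
u5 = NOT Z
u6 = u4 NOR u3 = (X NOR (NOT Z NAND Y)) NOR (NOT Z NAND Y)
u7 = u5 XNOR u6 = NOT Z XNOR ((X NOR (NOT Z NAND Y)) NOR (NOT Z NAND Y))

NOT Z XNOR ((X NOR (NOT Z NAND Y)) NOR (NOT Z NAND Y))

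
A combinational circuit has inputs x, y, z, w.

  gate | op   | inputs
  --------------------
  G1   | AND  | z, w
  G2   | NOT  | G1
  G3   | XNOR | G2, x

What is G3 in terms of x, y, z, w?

G1 = z AND w
G2 = NOT G1 = NOT (z AND w)
G3 = G2 XNOR x = NOT (z AND w) XNOR x

NOT (z AND w) XNOR x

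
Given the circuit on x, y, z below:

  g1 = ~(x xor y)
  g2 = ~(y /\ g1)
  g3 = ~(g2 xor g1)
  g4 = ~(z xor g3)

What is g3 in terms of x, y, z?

~((~(y /\ (~(x xor y)))) xor (~(x xor y)))

g1 = ~(x xor y)
g2 = ~(y /\ g1) = ~(y /\ (~(x xor y)))
g3 = ~(g2 xor g1) = ~((~(y /\ (~(x xor y)))) xor (~(x xor y)))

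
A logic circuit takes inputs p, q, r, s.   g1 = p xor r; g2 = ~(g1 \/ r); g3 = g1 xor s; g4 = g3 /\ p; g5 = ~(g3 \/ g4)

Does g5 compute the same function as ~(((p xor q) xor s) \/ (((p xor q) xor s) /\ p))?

g1 = p xor r
g3 = g1 xor s = (p xor r) xor s
g4 = g3 /\ p = ((p xor r) xor s) /\ p
g5 = ~(g3 \/ g4) = ~(((p xor r) xor s) \/ (((p xor r) xor s) /\ p))
At p=0, q=0, r=1, s=0: circuit gives 0, formula gives 1.

No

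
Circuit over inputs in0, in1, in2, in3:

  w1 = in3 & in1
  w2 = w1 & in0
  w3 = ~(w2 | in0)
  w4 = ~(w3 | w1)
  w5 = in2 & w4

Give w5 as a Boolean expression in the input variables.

w1 = in3 & in1
w2 = w1 & in0 = (in3 & in1) & in0
w3 = ~(w2 | in0) = ~(((in3 & in1) & in0) | in0)
w4 = ~(w3 | w1) = ~((~(((in3 & in1) & in0) | in0)) | (in3 & in1))
w5 = in2 & w4 = in2 & (~((~(((in3 & in1) & in0) | in0)) | (in3 & in1)))

in2 & (~((~(((in3 & in1) & in0) | in0)) | (in3 & in1)))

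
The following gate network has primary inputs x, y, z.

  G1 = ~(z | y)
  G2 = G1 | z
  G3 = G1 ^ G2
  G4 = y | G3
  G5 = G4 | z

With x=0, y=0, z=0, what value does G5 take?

0

G1 = ~(0 | 0) = 1
G2 = 1 | 0 = 1
G3 = 1 ^ 1 = 0
G4 = 0 | 0 = 0
G5 = 0 | 0 = 0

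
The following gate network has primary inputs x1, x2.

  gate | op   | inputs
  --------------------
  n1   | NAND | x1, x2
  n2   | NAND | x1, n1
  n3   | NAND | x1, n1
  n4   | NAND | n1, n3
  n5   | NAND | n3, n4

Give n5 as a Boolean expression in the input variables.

(x1 NAND (x1 NAND x2)) NAND ((x1 NAND x2) NAND (x1 NAND (x1 NAND x2)))

n1 = x1 NAND x2
n3 = x1 NAND n1 = x1 NAND (x1 NAND x2)
n4 = n1 NAND n3 = (x1 NAND x2) NAND (x1 NAND (x1 NAND x2))
n5 = n3 NAND n4 = (x1 NAND (x1 NAND x2)) NAND ((x1 NAND x2) NAND (x1 NAND (x1 NAND x2)))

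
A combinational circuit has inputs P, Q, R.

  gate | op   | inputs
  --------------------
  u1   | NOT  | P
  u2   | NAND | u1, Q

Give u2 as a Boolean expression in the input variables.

NOT P NAND Q

u1 = NOT P
u2 = u1 NAND Q = NOT P NAND Q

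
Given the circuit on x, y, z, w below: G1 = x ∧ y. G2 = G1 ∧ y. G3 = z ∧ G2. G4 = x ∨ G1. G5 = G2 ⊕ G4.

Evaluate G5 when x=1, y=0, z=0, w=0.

G1 = 1 ∧ 0 = 0
G2 = 0 ∧ 0 = 0
G4 = 1 ∨ 0 = 1
G5 = 0 ⊕ 1 = 1

1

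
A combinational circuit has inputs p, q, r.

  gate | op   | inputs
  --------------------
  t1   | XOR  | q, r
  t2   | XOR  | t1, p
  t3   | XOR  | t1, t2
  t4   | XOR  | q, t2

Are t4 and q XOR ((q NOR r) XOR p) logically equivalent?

t1 = q XOR r
t2 = t1 XOR p = (q XOR r) XOR p
t4 = q XOR t2 = q XOR ((q XOR r) XOR p)
At p=0, q=0, r=0: circuit gives 0, formula gives 1.

No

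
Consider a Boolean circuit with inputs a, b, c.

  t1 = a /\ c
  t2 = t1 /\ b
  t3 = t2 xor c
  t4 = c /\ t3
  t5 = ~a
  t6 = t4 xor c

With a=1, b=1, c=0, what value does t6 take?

t1 = 1 /\ 0 = 0
t2 = 0 /\ 1 = 0
t3 = 0 xor 0 = 0
t4 = 0 /\ 0 = 0
t6 = 0 xor 0 = 0

0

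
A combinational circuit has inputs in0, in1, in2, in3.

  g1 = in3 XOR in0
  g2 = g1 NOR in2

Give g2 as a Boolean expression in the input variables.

(in3 XOR in0) NOR in2

g1 = in3 XOR in0
g2 = g1 NOR in2 = (in3 XOR in0) NOR in2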